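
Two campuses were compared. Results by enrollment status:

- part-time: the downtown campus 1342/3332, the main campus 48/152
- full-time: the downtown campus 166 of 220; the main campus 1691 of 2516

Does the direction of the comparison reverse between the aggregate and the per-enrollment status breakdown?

Part-time: the downtown campus 1342/3332 = 40.3%, the main campus 48/152 = 31.6% → the downtown campus
Full-time: the downtown campus 166/220 = 75.5%, the main campus 1691/2516 = 67.2% → the downtown campus
Overall: the downtown campus 1508/3552 = 42.5%, the main campus 1739/2668 = 65.2% → the main campus
The downtown campus wins each enrollment group but the main campus wins overall — the comparison reverses. The downtown campus's students skew toward part-time, which has a lower base rate.

Yes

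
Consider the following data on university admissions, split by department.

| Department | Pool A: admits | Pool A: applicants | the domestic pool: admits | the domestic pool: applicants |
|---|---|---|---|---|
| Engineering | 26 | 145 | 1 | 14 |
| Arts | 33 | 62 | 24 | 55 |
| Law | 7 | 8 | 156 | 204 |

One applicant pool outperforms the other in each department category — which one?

Pool A

Engineering: Pool A 26/145 = 17.9%, the domestic pool 1/14 = 7.1% → Pool A
Arts: Pool A 33/62 = 53.2%, the domestic pool 24/55 = 43.6% → Pool A
Law: Pool A 7/8 = 87.5%, the domestic pool 156/204 = 76.5% → Pool A
Pool A has the higher rate in all 3 groups.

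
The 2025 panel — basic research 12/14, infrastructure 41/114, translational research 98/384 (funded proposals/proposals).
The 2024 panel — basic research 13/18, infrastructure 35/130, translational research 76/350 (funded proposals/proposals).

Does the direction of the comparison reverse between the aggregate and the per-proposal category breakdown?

Basic research: the 2025 panel 12/14 = 85.7%, the 2024 panel 13/18 = 72.2% → the 2025 panel
Infrastructure: the 2025 panel 41/114 = 36.0%, the 2024 panel 35/130 = 26.9% → the 2025 panel
Translational research: the 2025 panel 98/384 = 25.5%, the 2024 panel 76/350 = 21.7% → the 2025 panel
Overall: the 2025 panel 151/512 = 29.5%, the 2024 panel 124/498 = 24.9% → the 2025 panel
The 2025 panel wins overall and in every proposal group — no reversal.

No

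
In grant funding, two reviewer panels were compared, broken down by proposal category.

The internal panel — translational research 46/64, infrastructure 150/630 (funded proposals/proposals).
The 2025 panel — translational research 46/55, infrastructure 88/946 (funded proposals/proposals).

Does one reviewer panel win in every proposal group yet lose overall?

Translational research: the internal panel 46/64 = 71.9%, the 2025 panel 46/55 = 83.6% → the 2025 panel
Infrastructure: the internal panel 150/630 = 23.8%, the 2025 panel 88/946 = 9.3% → the internal panel
Overall: the internal panel 196/694 = 28.2%, the 2025 panel 134/1001 = 13.4% → the internal panel
Neither sweeps: the internal panel wins 1 of 2 groups, the 2025 panel wins 1. The internal panel wins overall but not every group — no Simpson reversal.

No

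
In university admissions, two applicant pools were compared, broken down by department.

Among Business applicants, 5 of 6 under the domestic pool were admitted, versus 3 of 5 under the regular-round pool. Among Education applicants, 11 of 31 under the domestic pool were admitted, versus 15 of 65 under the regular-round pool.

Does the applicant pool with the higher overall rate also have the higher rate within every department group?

Yes

Business: the domestic pool 5/6 = 83.3%, the regular-round pool 3/5 = 60.0% → the domestic pool
Education: the domestic pool 11/31 = 35.5%, the regular-round pool 15/65 = 23.1% → the domestic pool
Overall: the domestic pool 16/37 = 43.2%, the regular-round pool 18/70 = 25.7% → the domestic pool
The domestic pool wins overall and in every department group — no reversal.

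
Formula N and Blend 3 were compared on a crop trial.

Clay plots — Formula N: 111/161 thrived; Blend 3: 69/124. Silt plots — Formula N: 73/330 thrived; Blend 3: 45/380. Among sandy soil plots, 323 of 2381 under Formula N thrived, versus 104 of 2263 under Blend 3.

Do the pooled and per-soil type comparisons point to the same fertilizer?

Yes

Clay: Formula N 111/161 = 68.9%, Blend 3 69/124 = 55.6% → Formula N
Silt: Formula N 73/330 = 22.1%, Blend 3 45/380 = 11.8% → Formula N
Sandy soil: Formula N 323/2381 = 13.6%, Blend 3 104/2263 = 4.6% → Formula N
Overall: Formula N 507/2872 = 17.7%, Blend 3 218/2767 = 7.9% → Formula N
Formula N wins overall and in every soil group — no reversal.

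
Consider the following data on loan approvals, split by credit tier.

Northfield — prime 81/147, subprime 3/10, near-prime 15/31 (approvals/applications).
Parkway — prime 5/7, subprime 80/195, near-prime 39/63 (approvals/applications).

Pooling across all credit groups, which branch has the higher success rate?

Northfield

Prime: Northfield 81/147 = 55.1%, Parkway 5/7 = 71.4% → Parkway
Subprime: Northfield 3/10 = 30.0%, Parkway 80/195 = 41.0% → Parkway
Near-prime: Northfield 15/31 = 48.4%, Parkway 39/63 = 61.9% → Parkway
Overall: Northfield 99/188 = 52.7%, Parkway 124/265 = 46.8% → Northfield
(Parkway wins every credit group but Northfield wins overall — Parkway's applications skew toward the low-rate subprime group.)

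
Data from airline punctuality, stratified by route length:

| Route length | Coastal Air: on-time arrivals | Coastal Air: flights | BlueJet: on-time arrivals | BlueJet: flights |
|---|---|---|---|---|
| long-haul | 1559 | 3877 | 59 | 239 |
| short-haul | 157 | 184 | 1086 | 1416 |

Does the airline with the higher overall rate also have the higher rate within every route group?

Long-haul: Coastal Air 1559/3877 = 40.2%, BlueJet 59/239 = 24.7% → Coastal Air
Short-haul: Coastal Air 157/184 = 85.3%, BlueJet 1086/1416 = 76.7% → Coastal Air
Overall: Coastal Air 1716/4061 = 42.3%, BlueJet 1145/1655 = 69.2% → BlueJet
Coastal Air wins each route group but BlueJet wins overall — the comparison reverses. Coastal Air's flights skew toward long-haul, which has a lower base rate.

No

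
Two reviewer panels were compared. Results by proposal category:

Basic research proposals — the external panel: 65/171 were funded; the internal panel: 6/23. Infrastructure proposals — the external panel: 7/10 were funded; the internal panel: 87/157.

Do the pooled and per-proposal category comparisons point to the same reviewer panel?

No

Basic research: the external panel 65/171 = 38.0%, the internal panel 6/23 = 26.1% → the external panel
Infrastructure: the external panel 7/10 = 70.0%, the internal panel 87/157 = 55.4% → the external panel
Overall: the external panel 72/181 = 39.8%, the internal panel 93/180 = 51.7% → the internal panel
The external panel wins each proposal group but the internal panel wins overall — the comparison reverses. The external panel's proposals skew toward basic research, which has a lower base rate.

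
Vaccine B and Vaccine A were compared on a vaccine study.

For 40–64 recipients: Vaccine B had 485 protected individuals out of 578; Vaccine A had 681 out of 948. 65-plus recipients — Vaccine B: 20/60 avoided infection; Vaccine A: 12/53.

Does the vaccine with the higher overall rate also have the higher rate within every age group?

40–64: Vaccine B 485/578 = 83.9%, Vaccine A 681/948 = 71.8% → Vaccine B
65-plus: Vaccine B 20/60 = 33.3%, Vaccine A 12/53 = 22.6% → Vaccine B
Overall: Vaccine B 505/638 = 79.2%, Vaccine A 693/1001 = 69.2% → Vaccine B
Vaccine B wins overall and in every age group — no reversal.

Yes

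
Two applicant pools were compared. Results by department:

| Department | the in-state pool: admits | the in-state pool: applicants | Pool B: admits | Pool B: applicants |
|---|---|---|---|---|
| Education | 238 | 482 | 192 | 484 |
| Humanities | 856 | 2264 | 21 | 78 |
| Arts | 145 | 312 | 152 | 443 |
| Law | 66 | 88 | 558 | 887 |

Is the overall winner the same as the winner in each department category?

No

Education: the in-state pool 238/482 = 49.4%, Pool B 192/484 = 39.7% → the in-state pool
Humanities: the in-state pool 856/2264 = 37.8%, Pool B 21/78 = 26.9% → the in-state pool
Arts: the in-state pool 145/312 = 46.5%, Pool B 152/443 = 34.3% → the in-state pool
Law: the in-state pool 66/88 = 75.0%, Pool B 558/887 = 62.9% → the in-state pool
Overall: the in-state pool 1305/3146 = 41.5%, Pool B 923/1892 = 48.8% → Pool B
The in-state pool wins each department group but Pool B wins overall — the comparison reverses. The in-state pool's applicants skew toward Humanities, which has a lower base rate.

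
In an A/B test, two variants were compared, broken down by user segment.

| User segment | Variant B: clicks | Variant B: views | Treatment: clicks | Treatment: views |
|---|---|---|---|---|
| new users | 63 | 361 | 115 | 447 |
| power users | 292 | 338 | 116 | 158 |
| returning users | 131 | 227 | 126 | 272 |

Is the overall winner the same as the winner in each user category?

No

New users: Variant B 63/361 = 17.5%, Treatment 115/447 = 25.7% → Treatment
Power users: Variant B 292/338 = 86.4%, Treatment 116/158 = 73.4% → Variant B
Returning users: Variant B 131/227 = 57.7%, Treatment 126/272 = 46.3% → Variant B
Overall: Variant B 486/926 = 52.5%, Treatment 357/877 = 40.7% → Variant B
Neither sweeps: Variant B wins 2 of 3 groups, Treatment wins 1. Variant B wins overall but not every group — no Simpson reversal.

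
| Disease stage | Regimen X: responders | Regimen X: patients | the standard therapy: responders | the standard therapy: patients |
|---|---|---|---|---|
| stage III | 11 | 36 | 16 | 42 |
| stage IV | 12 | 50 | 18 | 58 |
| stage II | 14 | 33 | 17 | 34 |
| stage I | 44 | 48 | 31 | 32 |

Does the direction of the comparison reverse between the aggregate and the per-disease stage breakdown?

No

Stage III: Regimen X 11/36 = 30.6%, the standard therapy 16/42 = 38.1% → the standard therapy
Stage IV: Regimen X 12/50 = 24.0%, the standard therapy 18/58 = 31.0% → the standard therapy
Stage II: Regimen X 14/33 = 42.4%, the standard therapy 17/34 = 50.0% → the standard therapy
Stage I: Regimen X 44/48 = 91.7%, the standard therapy 31/32 = 96.9% → the standard therapy
Overall: Regimen X 81/167 = 48.5%, the standard therapy 82/166 = 49.4% → the standard therapy
The standard therapy wins overall and in every disease group — no reversal.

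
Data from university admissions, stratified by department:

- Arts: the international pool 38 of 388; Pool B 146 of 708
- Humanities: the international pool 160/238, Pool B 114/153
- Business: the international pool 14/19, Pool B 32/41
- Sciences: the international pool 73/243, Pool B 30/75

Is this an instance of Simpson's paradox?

No

Arts: the international pool 38/388 = 9.8%, Pool B 146/708 = 20.6% → Pool B
Humanities: the international pool 160/238 = 67.2%, Pool B 114/153 = 74.5% → Pool B
Business: the international pool 14/19 = 73.7%, Pool B 32/41 = 78.0% → Pool B
Sciences: the international pool 73/243 = 30.0%, Pool B 30/75 = 40.0% → Pool B
Overall: the international pool 285/888 = 32.1%, Pool B 322/977 = 33.0% → Pool B
Pool B wins overall and in every department group — no reversal.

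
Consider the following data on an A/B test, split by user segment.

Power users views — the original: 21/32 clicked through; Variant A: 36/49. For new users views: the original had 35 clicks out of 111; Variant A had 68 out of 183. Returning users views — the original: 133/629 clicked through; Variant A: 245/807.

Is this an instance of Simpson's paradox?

Power users: the original 21/32 = 65.6%, Variant A 36/49 = 73.5% → Variant A
New users: the original 35/111 = 31.5%, Variant A 68/183 = 37.2% → Variant A
Returning users: the original 133/629 = 21.1%, Variant A 245/807 = 30.4% → Variant A
Overall: the original 189/772 = 24.5%, Variant A 349/1039 = 33.6% → Variant A
Variant A wins overall and in every user group — no reversal.

No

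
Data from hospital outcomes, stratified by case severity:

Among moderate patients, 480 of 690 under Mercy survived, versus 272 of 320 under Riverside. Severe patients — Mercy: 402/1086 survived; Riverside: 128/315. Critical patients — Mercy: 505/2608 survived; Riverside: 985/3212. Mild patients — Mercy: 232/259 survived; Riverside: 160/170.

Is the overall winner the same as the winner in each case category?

Moderate: Mercy 480/690 = 69.6%, Riverside 272/320 = 85.0% → Riverside
Severe: Mercy 402/1086 = 37.0%, Riverside 128/315 = 40.6% → Riverside
Critical: Mercy 505/2608 = 19.4%, Riverside 985/3212 = 30.7% → Riverside
Mild: Mercy 232/259 = 89.6%, Riverside 160/170 = 94.1% → Riverside
Overall: Mercy 1619/4643 = 34.9%, Riverside 1545/4017 = 38.5% → Riverside
Riverside wins overall and in every case group — no reversal.

Yes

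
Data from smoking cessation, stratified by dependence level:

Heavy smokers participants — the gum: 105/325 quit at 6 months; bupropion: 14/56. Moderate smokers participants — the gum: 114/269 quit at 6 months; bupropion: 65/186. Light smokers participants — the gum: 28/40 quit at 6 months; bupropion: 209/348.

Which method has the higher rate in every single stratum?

the gum

Heavy smokers: the gum 105/325 = 32.3%, bupropion 14/56 = 25.0% → the gum
Moderate smokers: the gum 114/269 = 42.4%, bupropion 65/186 = 34.9% → the gum
Light smokers: the gum 28/40 = 70.0%, bupropion 209/348 = 60.1% → the gum
The gum has the higher rate in all 3 groups.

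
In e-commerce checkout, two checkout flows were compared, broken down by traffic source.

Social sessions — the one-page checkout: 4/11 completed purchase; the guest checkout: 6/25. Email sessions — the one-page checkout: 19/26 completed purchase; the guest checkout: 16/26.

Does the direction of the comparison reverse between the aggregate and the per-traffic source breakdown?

No

Social: the one-page checkout 4/11 = 36.4%, the guest checkout 6/25 = 24.0% → the one-page checkout
Email: the one-page checkout 19/26 = 73.1%, the guest checkout 16/26 = 61.5% → the one-page checkout
Overall: the one-page checkout 23/37 = 62.2%, the guest checkout 22/51 = 43.1% → the one-page checkout
The one-page checkout wins overall and in every traffic group — no reversal.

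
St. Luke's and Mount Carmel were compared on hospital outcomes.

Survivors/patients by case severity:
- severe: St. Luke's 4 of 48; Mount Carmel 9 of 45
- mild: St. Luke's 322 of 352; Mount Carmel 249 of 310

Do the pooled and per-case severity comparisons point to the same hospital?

No

Severe: St. Luke's 4/48 = 8.3%, Mount Carmel 9/45 = 20.0% → Mount Carmel
Mild: St. Luke's 322/352 = 91.5%, Mount Carmel 249/310 = 80.3% → St. Luke's
Overall: St. Luke's 326/400 = 81.5%, Mount Carmel 258/355 = 72.7% → St. Luke's
Neither sweeps: St. Luke's wins 1 of 2 groups, Mount Carmel wins 1. St. Luke's wins overall but not every group — no Simpson reversal.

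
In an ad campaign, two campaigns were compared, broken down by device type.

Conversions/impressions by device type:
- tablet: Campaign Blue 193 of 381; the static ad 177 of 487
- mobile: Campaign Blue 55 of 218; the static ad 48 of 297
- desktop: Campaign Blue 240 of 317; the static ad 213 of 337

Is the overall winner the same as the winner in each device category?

Tablet: Campaign Blue 193/381 = 50.7%, the static ad 177/487 = 36.3% → Campaign Blue
Mobile: Campaign Blue 55/218 = 25.2%, the static ad 48/297 = 16.2% → Campaign Blue
Desktop: Campaign Blue 240/317 = 75.7%, the static ad 213/337 = 63.2% → Campaign Blue
Overall: Campaign Blue 488/916 = 53.3%, the static ad 438/1121 = 39.1% → Campaign Blue
Campaign Blue wins overall and in every device group — no reversal.

Yes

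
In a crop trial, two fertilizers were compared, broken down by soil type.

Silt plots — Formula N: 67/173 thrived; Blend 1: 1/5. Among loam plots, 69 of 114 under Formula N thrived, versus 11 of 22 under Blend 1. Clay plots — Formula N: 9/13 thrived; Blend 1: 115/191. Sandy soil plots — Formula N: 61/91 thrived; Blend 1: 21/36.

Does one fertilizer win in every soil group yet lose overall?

Yes

Silt: Formula N 67/173 = 38.7%, Blend 1 1/5 = 20.0% → Formula N
Loam: Formula N 69/114 = 60.5%, Blend 1 11/22 = 50.0% → Formula N
Clay: Formula N 9/13 = 69.2%, Blend 1 115/191 = 60.2% → Formula N
Sandy soil: Formula N 61/91 = 67.0%, Blend 1 21/36 = 58.3% → Formula N
Overall: Formula N 206/391 = 52.7%, Blend 1 148/254 = 58.3% → Blend 1
Formula N wins each soil group but Blend 1 wins overall — the comparison reverses. Formula N's plots skew toward silt, which has a lower base rate.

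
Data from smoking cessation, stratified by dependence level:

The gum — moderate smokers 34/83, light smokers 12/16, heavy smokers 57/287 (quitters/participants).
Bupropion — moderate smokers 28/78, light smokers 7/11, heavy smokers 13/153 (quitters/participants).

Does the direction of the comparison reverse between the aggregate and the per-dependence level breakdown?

Moderate smokers: the gum 34/83 = 41.0%, bupropion 28/78 = 35.9% → the gum
Light smokers: the gum 12/16 = 75.0%, bupropion 7/11 = 63.6% → the gum
Heavy smokers: the gum 57/287 = 19.9%, bupropion 13/153 = 8.5% → the gum
Overall: the gum 103/386 = 26.7%, bupropion 48/242 = 19.8% → the gum
The gum wins overall and in every dependence group — no reversal.

No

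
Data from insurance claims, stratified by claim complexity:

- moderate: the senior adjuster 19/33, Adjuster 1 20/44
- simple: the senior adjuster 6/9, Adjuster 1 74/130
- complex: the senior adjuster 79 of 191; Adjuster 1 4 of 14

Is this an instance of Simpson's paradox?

Yes

Moderate: the senior adjuster 19/33 = 57.6%, Adjuster 1 20/44 = 45.5% → the senior adjuster
Simple: the senior adjuster 6/9 = 66.7%, Adjuster 1 74/130 = 56.9% → the senior adjuster
Complex: the senior adjuster 79/191 = 41.4%, Adjuster 1 4/14 = 28.6% → the senior adjuster
Overall: the senior adjuster 104/233 = 44.6%, Adjuster 1 98/188 = 52.1% → Adjuster 1
The senior adjuster wins each claim group but Adjuster 1 wins overall — the comparison reverses. The senior adjuster's claims skew toward complex, which has a lower base rate.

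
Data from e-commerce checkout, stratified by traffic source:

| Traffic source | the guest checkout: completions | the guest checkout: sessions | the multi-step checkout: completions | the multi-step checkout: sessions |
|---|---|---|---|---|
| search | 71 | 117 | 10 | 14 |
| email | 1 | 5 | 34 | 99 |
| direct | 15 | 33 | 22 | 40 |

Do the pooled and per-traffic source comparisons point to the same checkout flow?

No

Search: the guest checkout 71/117 = 60.7%, the multi-step checkout 10/14 = 71.4% → the multi-step checkout
Email: the guest checkout 1/5 = 20.0%, the multi-step checkout 34/99 = 34.3% → the multi-step checkout
Direct: the guest checkout 15/33 = 45.5%, the multi-step checkout 22/40 = 55.0% → the multi-step checkout
Overall: the guest checkout 87/155 = 56.1%, the multi-step checkout 66/153 = 43.1% → the guest checkout
The multi-step checkout wins each traffic group but the guest checkout wins overall — the comparison reverses. The multi-step checkout's sessions skew toward email, which has a lower base rate.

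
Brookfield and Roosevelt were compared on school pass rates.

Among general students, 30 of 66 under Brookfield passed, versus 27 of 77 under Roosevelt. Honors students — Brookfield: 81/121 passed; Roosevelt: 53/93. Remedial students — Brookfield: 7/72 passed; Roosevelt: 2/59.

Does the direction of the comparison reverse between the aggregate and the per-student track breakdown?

No

General: Brookfield 30/66 = 45.5%, Roosevelt 27/77 = 35.1% → Brookfield
Honors: Brookfield 81/121 = 66.9%, Roosevelt 53/93 = 57.0% → Brookfield
Remedial: Brookfield 7/72 = 9.7%, Roosevelt 2/59 = 3.4% → Brookfield
Overall: Brookfield 118/259 = 45.6%, Roosevelt 82/229 = 35.8% → Brookfield
Brookfield wins overall and in every student group — no reversal.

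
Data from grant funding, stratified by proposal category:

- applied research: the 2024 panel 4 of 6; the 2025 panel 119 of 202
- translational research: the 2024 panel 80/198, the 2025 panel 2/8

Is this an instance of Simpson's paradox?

Applied research: the 2024 panel 4/6 = 66.7%, the 2025 panel 119/202 = 58.9% → the 2024 panel
Translational research: the 2024 panel 80/198 = 40.4%, the 2025 panel 2/8 = 25.0% → the 2024 panel
Overall: the 2024 panel 84/204 = 41.2%, the 2025 panel 121/210 = 57.6% → the 2025 panel
The 2024 panel wins each proposal group but the 2025 panel wins overall — the comparison reverses. The 2024 panel's proposals skew toward translational research, which has a lower base rate.

Yes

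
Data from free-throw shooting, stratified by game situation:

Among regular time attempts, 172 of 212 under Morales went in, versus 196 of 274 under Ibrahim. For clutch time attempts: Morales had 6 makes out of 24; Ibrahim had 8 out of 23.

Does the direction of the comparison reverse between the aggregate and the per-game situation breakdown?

Regular time: Morales 172/212 = 81.1%, Ibrahim 196/274 = 71.5% → Morales
Clutch time: Morales 6/24 = 25.0%, Ibrahim 8/23 = 34.8% → Ibrahim
Overall: Morales 178/236 = 75.4%, Ibrahim 204/297 = 68.7% → Morales
Neither sweeps: Morales wins 1 of 2 groups, Ibrahim wins 1. Morales wins overall but not every group — no Simpson reversal.

No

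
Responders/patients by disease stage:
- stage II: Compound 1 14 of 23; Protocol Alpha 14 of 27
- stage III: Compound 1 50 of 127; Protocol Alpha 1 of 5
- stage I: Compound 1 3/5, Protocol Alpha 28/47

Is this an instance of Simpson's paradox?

Yes

Stage II: Compound 1 14/23 = 60.9%, Protocol Alpha 14/27 = 51.9% → Compound 1
Stage III: Compound 1 50/127 = 39.4%, Protocol Alpha 1/5 = 20.0% → Compound 1
Stage I: Compound 1 3/5 = 60.0%, Protocol Alpha 28/47 = 59.6% → Compound 1
Overall: Compound 1 67/155 = 43.2%, Protocol Alpha 43/79 = 54.4% → Protocol Alpha
Compound 1 wins each disease group but Protocol Alpha wins overall — the comparison reverses. Compound 1's patients skew toward stage III, which has a lower base rate.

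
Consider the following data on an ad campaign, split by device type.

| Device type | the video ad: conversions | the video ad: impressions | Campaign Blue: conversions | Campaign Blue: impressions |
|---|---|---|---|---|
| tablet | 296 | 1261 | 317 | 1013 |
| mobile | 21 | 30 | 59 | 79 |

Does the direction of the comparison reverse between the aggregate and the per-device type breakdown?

Tablet: the video ad 296/1261 = 23.5%, Campaign Blue 317/1013 = 31.3% → Campaign Blue
Mobile: the video ad 21/30 = 70.0%, Campaign Blue 59/79 = 74.7% → Campaign Blue
Overall: the video ad 317/1291 = 24.6%, Campaign Blue 376/1092 = 34.4% → Campaign Blue
Campaign Blue wins overall and in every device group — no reversal.

No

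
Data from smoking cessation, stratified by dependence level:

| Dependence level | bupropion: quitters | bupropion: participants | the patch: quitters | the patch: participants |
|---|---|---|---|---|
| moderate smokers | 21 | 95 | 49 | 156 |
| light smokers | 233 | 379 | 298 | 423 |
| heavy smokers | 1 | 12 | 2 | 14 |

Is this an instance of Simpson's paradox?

Moderate smokers: bupropion 21/95 = 22.1%, the patch 49/156 = 31.4% → the patch
Light smokers: bupropion 233/379 = 61.5%, the patch 298/423 = 70.4% → the patch
Heavy smokers: bupropion 1/12 = 8.3%, the patch 2/14 = 14.3% → the patch
Overall: bupropion 255/486 = 52.5%, the patch 349/593 = 58.9% → the patch
The patch wins overall and in every dependence group — no reversal.

No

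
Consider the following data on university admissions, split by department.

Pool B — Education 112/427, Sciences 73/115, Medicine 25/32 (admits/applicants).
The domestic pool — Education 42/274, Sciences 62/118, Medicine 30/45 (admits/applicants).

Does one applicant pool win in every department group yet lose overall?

Education: Pool B 112/427 = 26.2%, the domestic pool 42/274 = 15.3% → Pool B
Sciences: Pool B 73/115 = 63.5%, the domestic pool 62/118 = 52.5% → Pool B
Medicine: Pool B 25/32 = 78.1%, the domestic pool 30/45 = 66.7% → Pool B
Overall: Pool B 210/574 = 36.6%, the domestic pool 134/437 = 30.7% → Pool B
Pool B wins overall and in every department group — no reversal.

No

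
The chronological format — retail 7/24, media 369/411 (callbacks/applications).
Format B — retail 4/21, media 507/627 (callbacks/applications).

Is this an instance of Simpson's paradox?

Retail: the chronological format 7/24 = 29.2%, Format B 4/21 = 19.0% → the chronological format
Media: the chronological format 369/411 = 89.8%, Format B 507/627 = 80.9% → the chronological format
Overall: the chronological format 376/435 = 86.4%, Format B 511/648 = 78.9% → the chronological format
The chronological format wins overall and in every industry group — no reversal.

No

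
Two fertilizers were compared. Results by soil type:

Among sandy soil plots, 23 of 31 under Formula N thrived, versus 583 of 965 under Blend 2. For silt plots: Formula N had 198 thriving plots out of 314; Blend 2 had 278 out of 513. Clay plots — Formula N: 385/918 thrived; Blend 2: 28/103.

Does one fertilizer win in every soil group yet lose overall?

Sandy soil: Formula N 23/31 = 74.2%, Blend 2 583/965 = 60.4% → Formula N
Silt: Formula N 198/314 = 63.1%, Blend 2 278/513 = 54.2% → Formula N
Clay: Formula N 385/918 = 41.9%, Blend 2 28/103 = 27.2% → Formula N
Overall: Formula N 606/1263 = 48.0%, Blend 2 889/1581 = 56.2% → Blend 2
Formula N wins each soil group but Blend 2 wins overall — the comparison reverses. Formula N's plots skew toward clay, which has a lower base rate.

Yes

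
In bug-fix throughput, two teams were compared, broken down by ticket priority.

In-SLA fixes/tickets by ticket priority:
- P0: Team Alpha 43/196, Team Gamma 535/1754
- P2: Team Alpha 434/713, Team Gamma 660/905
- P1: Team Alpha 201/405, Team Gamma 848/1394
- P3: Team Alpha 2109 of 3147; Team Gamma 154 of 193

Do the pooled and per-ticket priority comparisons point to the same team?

P0: Team Alpha 43/196 = 21.9%, Team Gamma 535/1754 = 30.5% → Team Gamma
P2: Team Alpha 434/713 = 60.9%, Team Gamma 660/905 = 72.9% → Team Gamma
P1: Team Alpha 201/405 = 49.6%, Team Gamma 848/1394 = 60.8% → Team Gamma
P3: Team Alpha 2109/3147 = 67.0%, Team Gamma 154/193 = 79.8% → Team Gamma
Overall: Team Alpha 2787/4461 = 62.5%, Team Gamma 2197/4246 = 51.7% → Team Alpha
Team Gamma wins each ticket group but Team Alpha wins overall — the comparison reverses. Team Gamma's tickets skew toward P0, which has a lower base rate.

No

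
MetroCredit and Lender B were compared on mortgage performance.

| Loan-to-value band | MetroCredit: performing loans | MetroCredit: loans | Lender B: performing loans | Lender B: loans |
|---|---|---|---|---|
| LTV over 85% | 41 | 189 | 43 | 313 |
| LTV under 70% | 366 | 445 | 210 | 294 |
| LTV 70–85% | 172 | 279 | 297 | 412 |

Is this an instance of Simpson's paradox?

No

LTV over 85%: MetroCredit 41/189 = 21.7%, Lender B 43/313 = 13.7% → MetroCredit
LTV under 70%: MetroCredit 366/445 = 82.2%, Lender B 210/294 = 71.4% → MetroCredit
LTV 70–85%: MetroCredit 172/279 = 61.6%, Lender B 297/412 = 72.1% → Lender B
Overall: MetroCredit 579/913 = 63.4%, Lender B 550/1019 = 54.0% → MetroCredit
Neither sweeps: MetroCredit wins 2 of 3 groups, Lender B wins 1. MetroCredit wins overall but not every group — no Simpson reversal.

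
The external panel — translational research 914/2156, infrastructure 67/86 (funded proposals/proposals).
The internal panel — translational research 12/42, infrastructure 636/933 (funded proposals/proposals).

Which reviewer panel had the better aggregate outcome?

the internal panel

Translational research: the external panel 914/2156 = 42.4%, the internal panel 12/42 = 28.6% → the external panel
Infrastructure: the external panel 67/86 = 77.9%, the internal panel 636/933 = 68.2% → the external panel
Overall: the external panel 981/2242 = 43.8%, the internal panel 648/975 = 66.5% → the internal panel
(The external panel wins every proposal group but the internal panel wins overall — the external panel's proposals skew toward the low-rate translational research group.)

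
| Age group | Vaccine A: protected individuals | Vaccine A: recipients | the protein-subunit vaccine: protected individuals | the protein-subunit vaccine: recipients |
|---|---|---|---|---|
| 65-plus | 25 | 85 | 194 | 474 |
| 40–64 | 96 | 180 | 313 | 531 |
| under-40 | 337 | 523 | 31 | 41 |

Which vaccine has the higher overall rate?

65-plus: Vaccine A 25/85 = 29.4%, the protein-subunit vaccine 194/474 = 40.9% → the protein-subunit vaccine
40–64: Vaccine A 96/180 = 53.3%, the protein-subunit vaccine 313/531 = 58.9% → the protein-subunit vaccine
Under-40: Vaccine A 337/523 = 64.4%, the protein-subunit vaccine 31/41 = 75.6% → the protein-subunit vaccine
Overall: Vaccine A 458/788 = 58.1%, the protein-subunit vaccine 538/1046 = 51.4% → Vaccine A
(The protein-subunit vaccine wins every age group but Vaccine A wins overall — the protein-subunit vaccine's recipients skew toward the low-rate 65-plus group.)

Vaccine A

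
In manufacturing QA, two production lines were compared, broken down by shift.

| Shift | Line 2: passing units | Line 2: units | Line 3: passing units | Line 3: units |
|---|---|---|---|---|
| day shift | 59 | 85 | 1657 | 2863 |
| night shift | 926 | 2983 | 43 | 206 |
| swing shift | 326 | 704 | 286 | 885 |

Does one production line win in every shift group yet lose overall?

Day shift: Line 2 59/85 = 69.4%, Line 3 1657/2863 = 57.9% → Line 2
Night shift: Line 2 926/2983 = 31.0%, Line 3 43/206 = 20.9% → Line 2
Swing shift: Line 2 326/704 = 46.3%, Line 3 286/885 = 32.3% → Line 2
Overall: Line 2 1311/3772 = 34.8%, Line 3 1986/3954 = 50.2% → Line 3
Line 2 wins each shift group but Line 3 wins overall — the comparison reverses. Line 2's units skew toward night shift, which has a lower base rate.

Yes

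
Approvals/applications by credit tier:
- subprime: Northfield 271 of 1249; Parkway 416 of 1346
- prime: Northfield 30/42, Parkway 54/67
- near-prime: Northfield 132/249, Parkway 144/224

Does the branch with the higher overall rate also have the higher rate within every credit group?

Yes

Subprime: Northfield 271/1249 = 21.7%, Parkway 416/1346 = 30.9% → Parkway
Prime: Northfield 30/42 = 71.4%, Parkway 54/67 = 80.6% → Parkway
Near-prime: Northfield 132/249 = 53.0%, Parkway 144/224 = 64.3% → Parkway
Overall: Northfield 433/1540 = 28.1%, Parkway 614/1637 = 37.5% → Parkway
Parkway wins overall and in every credit group — no reversal.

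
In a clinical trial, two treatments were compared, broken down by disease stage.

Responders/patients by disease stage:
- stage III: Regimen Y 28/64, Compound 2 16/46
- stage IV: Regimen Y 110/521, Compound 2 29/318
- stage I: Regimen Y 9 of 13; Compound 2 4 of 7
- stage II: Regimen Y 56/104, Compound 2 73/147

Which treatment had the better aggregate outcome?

Regimen Y

Stage III: Regimen Y 28/64 = 43.8%, Compound 2 16/46 = 34.8% → Regimen Y
Stage IV: Regimen Y 110/521 = 21.1%, Compound 2 29/318 = 9.1% → Regimen Y
Stage I: Regimen Y 9/13 = 69.2%, Compound 2 4/7 = 57.1% → Regimen Y
Stage II: Regimen Y 56/104 = 53.8%, Compound 2 73/147 = 49.7% → Regimen Y
Overall: Regimen Y 203/702 = 28.9%, Compound 2 122/518 = 23.6% → Regimen Y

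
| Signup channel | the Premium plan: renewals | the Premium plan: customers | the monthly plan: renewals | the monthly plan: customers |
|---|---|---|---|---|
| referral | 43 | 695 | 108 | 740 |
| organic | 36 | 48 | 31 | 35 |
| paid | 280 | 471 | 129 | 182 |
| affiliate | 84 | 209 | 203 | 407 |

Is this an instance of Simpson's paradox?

No

Referral: the Premium plan 43/695 = 6.2%, the monthly plan 108/740 = 14.6% → the monthly plan
Organic: the Premium plan 36/48 = 75.0%, the monthly plan 31/35 = 88.6% → the monthly plan
Paid: the Premium plan 280/471 = 59.4%, the monthly plan 129/182 = 70.9% → the monthly plan
Affiliate: the Premium plan 84/209 = 40.2%, the monthly plan 203/407 = 49.9% → the monthly plan
Overall: the Premium plan 443/1423 = 31.1%, the monthly plan 471/1364 = 34.5% → the monthly plan
The monthly plan wins overall and in every signup group — no reversal.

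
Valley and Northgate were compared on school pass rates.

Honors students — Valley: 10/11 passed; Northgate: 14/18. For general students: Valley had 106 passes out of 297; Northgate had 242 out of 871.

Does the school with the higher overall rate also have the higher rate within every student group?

Honors: Valley 10/11 = 90.9%, Northgate 14/18 = 77.8% → Valley
General: Valley 106/297 = 35.7%, Northgate 242/871 = 27.8% → Valley
Overall: Valley 116/308 = 37.7%, Northgate 256/889 = 28.8% → Valley
Valley wins overall and in every student group — no reversal.

Yes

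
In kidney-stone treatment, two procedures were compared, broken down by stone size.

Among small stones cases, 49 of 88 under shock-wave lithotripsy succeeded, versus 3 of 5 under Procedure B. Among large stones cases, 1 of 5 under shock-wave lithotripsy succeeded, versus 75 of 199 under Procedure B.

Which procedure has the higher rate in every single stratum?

Small stones: shock-wave lithotripsy 49/88 = 55.7%, Procedure B 3/5 = 60.0% → Procedure B
Large stones: shock-wave lithotripsy 1/5 = 20.0%, Procedure B 75/199 = 37.7% → Procedure B
Procedure B has the higher rate in both groups.

Procedure B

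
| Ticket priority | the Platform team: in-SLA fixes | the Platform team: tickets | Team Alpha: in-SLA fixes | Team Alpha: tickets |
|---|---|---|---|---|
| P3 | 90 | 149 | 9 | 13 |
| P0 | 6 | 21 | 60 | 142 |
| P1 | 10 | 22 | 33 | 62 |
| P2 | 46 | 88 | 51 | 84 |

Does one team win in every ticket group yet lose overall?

Yes

P3: the Platform team 90/149 = 60.4%, Team Alpha 9/13 = 69.2% → Team Alpha
P0: the Platform team 6/21 = 28.6%, Team Alpha 60/142 = 42.3% → Team Alpha
P1: the Platform team 10/22 = 45.5%, Team Alpha 33/62 = 53.2% → Team Alpha
P2: the Platform team 46/88 = 52.3%, Team Alpha 51/84 = 60.7% → Team Alpha
Overall: the Platform team 152/280 = 54.3%, Team Alpha 153/301 = 50.8% → the Platform team
Team Alpha wins each ticket group but the Platform team wins overall — the comparison reverses. Team Alpha's tickets skew toward P0, which has a lower base rate.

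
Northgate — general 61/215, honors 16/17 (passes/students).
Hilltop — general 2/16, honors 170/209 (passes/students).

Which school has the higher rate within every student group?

General: Northgate 61/215 = 28.4%, Hilltop 2/16 = 12.5% → Northgate
Honors: Northgate 16/17 = 94.1%, Hilltop 170/209 = 81.3% → Northgate
Northgate has the higher rate in both groups.

Northgate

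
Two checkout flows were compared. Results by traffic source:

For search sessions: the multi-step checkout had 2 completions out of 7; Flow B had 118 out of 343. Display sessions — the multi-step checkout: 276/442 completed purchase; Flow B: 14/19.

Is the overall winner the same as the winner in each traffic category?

No

Search: the multi-step checkout 2/7 = 28.6%, Flow B 118/343 = 34.4% → Flow B
Display: the multi-step checkout 276/442 = 62.4%, Flow B 14/19 = 73.7% → Flow B
Overall: the multi-step checkout 278/449 = 61.9%, Flow B 132/362 = 36.5% → the multi-step checkout
Flow B wins each traffic group but the multi-step checkout wins overall — the comparison reverses. Flow B's sessions skew toward search, which has a lower base rate.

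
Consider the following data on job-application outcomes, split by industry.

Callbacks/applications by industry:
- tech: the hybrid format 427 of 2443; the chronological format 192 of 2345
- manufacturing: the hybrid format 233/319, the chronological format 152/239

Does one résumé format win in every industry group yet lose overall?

Tech: the hybrid format 427/2443 = 17.5%, the chronological format 192/2345 = 8.2% → the hybrid format
Manufacturing: the hybrid format 233/319 = 73.0%, the chronological format 152/239 = 63.6% → the hybrid format
Overall: the hybrid format 660/2762 = 23.9%, the chronological format 344/2584 = 13.3% → the hybrid format
The hybrid format wins overall and in every industry group — no reversal.

No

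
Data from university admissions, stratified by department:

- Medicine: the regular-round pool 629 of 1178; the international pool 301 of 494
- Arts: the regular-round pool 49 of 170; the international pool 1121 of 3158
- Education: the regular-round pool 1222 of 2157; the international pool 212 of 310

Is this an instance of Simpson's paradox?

Medicine: the regular-round pool 629/1178 = 53.4%, the international pool 301/494 = 60.9% → the international pool
Arts: the regular-round pool 49/170 = 28.8%, the international pool 1121/3158 = 35.5% → the international pool
Education: the regular-round pool 1222/2157 = 56.7%, the international pool 212/310 = 68.4% → the international pool
Overall: the regular-round pool 1900/3505 = 54.2%, the international pool 1634/3962 = 41.2% → the regular-round pool
The international pool wins each department group but the regular-round pool wins overall — the comparison reverses. The international pool's applicants skew toward Arts, which has a lower base rate.

Yes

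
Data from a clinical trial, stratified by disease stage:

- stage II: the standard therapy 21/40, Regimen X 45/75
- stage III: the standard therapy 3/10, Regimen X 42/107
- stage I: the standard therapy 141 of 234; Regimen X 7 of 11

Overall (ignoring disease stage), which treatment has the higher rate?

Stage II: the standard therapy 21/40 = 52.5%, Regimen X 45/75 = 60.0% → Regimen X
Stage III: the standard therapy 3/10 = 30.0%, Regimen X 42/107 = 39.3% → Regimen X
Stage I: the standard therapy 141/234 = 60.3%, Regimen X 7/11 = 63.6% → Regimen X
Overall: the standard therapy 165/284 = 58.1%, Regimen X 94/193 = 48.7% → the standard therapy
(Regimen X wins every disease group but the standard therapy wins overall — Regimen X's patients skew toward the low-rate stage III group.)

the standard therapy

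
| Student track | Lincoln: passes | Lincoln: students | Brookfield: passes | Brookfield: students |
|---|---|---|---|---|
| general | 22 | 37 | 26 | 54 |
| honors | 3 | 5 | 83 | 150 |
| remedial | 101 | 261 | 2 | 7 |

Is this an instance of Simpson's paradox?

General: Lincoln 22/37 = 59.5%, Brookfield 26/54 = 48.1% → Lincoln
Honors: Lincoln 3/5 = 60.0%, Brookfield 83/150 = 55.3% → Lincoln
Remedial: Lincoln 101/261 = 38.7%, Brookfield 2/7 = 28.6% → Lincoln
Overall: Lincoln 126/303 = 41.6%, Brookfield 111/211 = 52.6% → Brookfield
Lincoln wins each student group but Brookfield wins overall — the comparison reverses. Lincoln's students skew toward remedial, which has a lower base rate.

Yes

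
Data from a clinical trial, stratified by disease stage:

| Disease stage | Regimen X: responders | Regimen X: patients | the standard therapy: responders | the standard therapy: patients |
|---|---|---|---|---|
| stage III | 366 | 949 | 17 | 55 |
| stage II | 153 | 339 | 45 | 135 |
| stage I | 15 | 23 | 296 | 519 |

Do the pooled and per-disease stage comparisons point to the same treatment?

No

Stage III: Regimen X 366/949 = 38.6%, the standard therapy 17/55 = 30.9% → Regimen X
Stage II: Regimen X 153/339 = 45.1%, the standard therapy 45/135 = 33.3% → Regimen X
Stage I: Regimen X 15/23 = 65.2%, the standard therapy 296/519 = 57.0% → Regimen X
Overall: Regimen X 534/1311 = 40.7%, the standard therapy 358/709 = 50.5% → the standard therapy
Regimen X wins each disease group but the standard therapy wins overall — the comparison reverses. Regimen X's patients skew toward stage III, which has a lower base rate.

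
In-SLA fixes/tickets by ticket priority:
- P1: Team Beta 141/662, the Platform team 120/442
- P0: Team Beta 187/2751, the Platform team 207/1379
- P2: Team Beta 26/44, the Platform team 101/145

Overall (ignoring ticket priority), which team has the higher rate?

P1: Team Beta 141/662 = 21.3%, the Platform team 120/442 = 27.1% → the Platform team
P0: Team Beta 187/2751 = 6.8%, the Platform team 207/1379 = 15.0% → the Platform team
P2: Team Beta 26/44 = 59.1%, the Platform team 101/145 = 69.7% → the Platform team
Overall: Team Beta 354/3457 = 10.2%, the Platform team 428/1966 = 21.8% → the Platform team

the Platform team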